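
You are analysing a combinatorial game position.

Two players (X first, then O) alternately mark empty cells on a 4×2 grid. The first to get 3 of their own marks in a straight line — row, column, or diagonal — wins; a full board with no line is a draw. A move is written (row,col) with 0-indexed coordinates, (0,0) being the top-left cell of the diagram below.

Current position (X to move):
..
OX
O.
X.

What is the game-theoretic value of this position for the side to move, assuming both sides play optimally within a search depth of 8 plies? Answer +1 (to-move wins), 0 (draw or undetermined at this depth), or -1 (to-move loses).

p1 X@[../OX/O./X.]: (0,0)[X./OX/O./X.]+0* (0,1)[.X/OX/O./X.]-1 (2,1)[../OX/OX/X.]-1 (3,1)[../OX/O./XX]-1
p2 O@[X./OX/O./X.]: (0,1)[XO/OX/O./X.]+0* (2,1)[X./OX/OO/X.]+0 (3,1)[X./OX/O./XO]+0
p3 X@[XO/OX/O./X.]: (2,1)[XO/OX/OX/X.]+0* (3,1)[XO/OX/O./XX]+0
p4 O@[XO/OX/OX/X.]: (3,1)[XO/OX/OX/XO]+0*
p5 X@[XO/OX/OX/XO] terminal +0; root [../OX/O./X.] d8

value(../OX/O./X., X) = 0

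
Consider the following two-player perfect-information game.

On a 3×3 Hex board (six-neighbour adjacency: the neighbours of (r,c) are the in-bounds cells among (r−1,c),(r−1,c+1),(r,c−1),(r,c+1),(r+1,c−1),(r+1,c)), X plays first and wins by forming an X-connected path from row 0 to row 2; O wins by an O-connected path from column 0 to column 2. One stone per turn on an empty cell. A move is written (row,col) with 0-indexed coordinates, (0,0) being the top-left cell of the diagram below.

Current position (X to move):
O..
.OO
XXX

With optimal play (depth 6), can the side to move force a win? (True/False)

ply 1, X at O../.OO/XXX | (0,1)=-1→OX./.OO/XXX*; (0,2)=-1→O.X/.OO/XXX; (1,0)=-1→O../XOO/XXX
ply 2, O at OX./.OO/XXX | (0,2)=-1→OXO/.OO/XXX; (1,0)=+1→OX./OOO/XXX*
ply 3: OX./OOO/XXX is terminal -1 (X); from O../.OO/XXX depth 6

X winning at [O../.OO/XXX]: False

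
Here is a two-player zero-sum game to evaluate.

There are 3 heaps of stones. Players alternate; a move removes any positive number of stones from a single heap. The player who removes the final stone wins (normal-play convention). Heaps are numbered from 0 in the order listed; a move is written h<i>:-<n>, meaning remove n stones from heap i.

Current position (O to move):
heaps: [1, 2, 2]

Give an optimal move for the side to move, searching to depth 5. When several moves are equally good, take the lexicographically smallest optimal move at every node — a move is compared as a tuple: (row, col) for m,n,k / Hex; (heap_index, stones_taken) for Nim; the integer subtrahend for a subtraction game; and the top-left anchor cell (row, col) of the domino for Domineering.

p1 O@[(1,2,2)]: h0:-1[(0,2,2)]+1* h1:-1[(1,1,2)]-1 h1:-2[(1,0,2)]-1 h2:-1[(1,2,1)]-1 h2:-2[(1,2,0)]-1
p2 X@[(0,2,2)]: h1:-1[(0,1,2)]-1* h1:-2[(0,0,2)]-1 h2:-1[(0,2,1)]-1 h2:-2[(0,2,0)]-1
p3 O@[(0,1,2)]: h1:-1[(0,0,2)]-1 h2:-1[(0,1,1)]+1* h2:-2[(0,1,0)]-1
p4 X@[(0,1,1)]: h1:-1[(0,0,1)]-1* h2:-1[(0,1,0)]-1
p5 O@[(0,0,1)]: h2:-1[(0,0,0)]+1*
p6 X@[(0,0,0)] terminal -1; root [(1,2,2)] d5

O's best at [(1,2,2)]: h0:-1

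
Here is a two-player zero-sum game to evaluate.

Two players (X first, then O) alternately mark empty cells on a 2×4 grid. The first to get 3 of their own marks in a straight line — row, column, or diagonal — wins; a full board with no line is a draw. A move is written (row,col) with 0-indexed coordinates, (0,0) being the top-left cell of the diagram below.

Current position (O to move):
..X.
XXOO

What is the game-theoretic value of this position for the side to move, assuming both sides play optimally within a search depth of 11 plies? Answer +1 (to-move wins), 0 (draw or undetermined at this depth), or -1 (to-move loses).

ply 1, O at ..X./XXOO | (0,0)=+0→O.X./XXOO*; (0,1)=+0→.OX./XXOO; (0,3)=+0→..XO/XXOO
ply 2, X at O.X./XXOO | (0,1)=+0→OXX./XXOO*; (0,3)=+0→O.XX/XXOO
ply 3, O at OXX./XXOO | (0,3)=+0→OXXO/XXOO*
ply 4: OXXO/XXOO is terminal +0 (X); from ..X./XXOO depth 11

value(..X./XXOO, O) = 0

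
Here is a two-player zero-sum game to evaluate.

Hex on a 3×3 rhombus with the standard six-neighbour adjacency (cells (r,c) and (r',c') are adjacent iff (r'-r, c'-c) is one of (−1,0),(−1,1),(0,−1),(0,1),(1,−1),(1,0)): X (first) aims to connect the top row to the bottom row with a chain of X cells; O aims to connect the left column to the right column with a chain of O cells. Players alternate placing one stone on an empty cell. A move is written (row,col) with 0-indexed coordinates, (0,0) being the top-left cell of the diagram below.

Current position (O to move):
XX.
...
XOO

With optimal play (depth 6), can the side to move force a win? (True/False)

ply 1, O at XX./.../XOO | (0,2)=-1→XXO/.../XOO*; (1,0)=-1→XX./O../XOO; (1,1)=-1→XX./.O./XOO; (1,2)=-1→XX./..O/XOO
ply 2, X at XXO/.../XOO | (1,0)=+1→XXO/X../XOO*; (1,1)=+1→XXO/.X./XOO; (1,2)=+1→XXO/..X/XOO
ply 3: XXO/X../XOO is terminal -1 (O); from XX./.../XOO depth 6

O winning at [XX./.../XOO]: False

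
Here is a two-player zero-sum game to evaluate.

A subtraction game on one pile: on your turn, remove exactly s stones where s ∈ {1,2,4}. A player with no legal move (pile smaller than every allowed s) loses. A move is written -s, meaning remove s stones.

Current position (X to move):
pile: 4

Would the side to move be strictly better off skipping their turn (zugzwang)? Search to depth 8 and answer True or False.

zugzwang(4, X) = False

ply 1, X at 4 | -1=+1→3*; -2=-1→2; -4=+1→0
ply 2, O at 3 | -1=-1→2*; -2=-1→1
ply 3, X at 2 | -1=-1→1; -2=+1→0*
ply 4: 0 is terminal -1 (O); from 4 depth 8
pass branch (O moves first from the same position):
  | ply 1, O at 4 | -1=+1→3*; -2=-1→2; -4=+1→0
  | ply 2, X at 3 | -1=-1→2*; -2=-1→1
  | ply 3, O at 2 | -1=-1→1; -2=+1→0*
  | ply 4: 0 is terminal -1 (X); from 4 depth 8
X moving scores +1; X passing scores -1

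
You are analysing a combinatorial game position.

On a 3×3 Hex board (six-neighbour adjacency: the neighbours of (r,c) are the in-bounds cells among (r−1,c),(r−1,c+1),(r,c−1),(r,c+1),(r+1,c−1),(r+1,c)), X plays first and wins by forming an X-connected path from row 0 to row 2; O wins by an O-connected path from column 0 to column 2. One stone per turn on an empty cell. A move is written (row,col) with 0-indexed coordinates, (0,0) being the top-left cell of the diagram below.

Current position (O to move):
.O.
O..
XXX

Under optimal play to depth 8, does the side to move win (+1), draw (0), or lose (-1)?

ply 1, O at .O./O../XXX | (0,0)=-1→OO./O../XXX; (0,2)=+1→.OO/O../XXX*; (1,1)=+1→.O./OO./XXX; (1,2)=+1→.O./O.O/XXX
ply 2: .OO/O../XXX is terminal -1 (X); from .O./O../XXX depth 8

value(.O./O../XXX, O) = +1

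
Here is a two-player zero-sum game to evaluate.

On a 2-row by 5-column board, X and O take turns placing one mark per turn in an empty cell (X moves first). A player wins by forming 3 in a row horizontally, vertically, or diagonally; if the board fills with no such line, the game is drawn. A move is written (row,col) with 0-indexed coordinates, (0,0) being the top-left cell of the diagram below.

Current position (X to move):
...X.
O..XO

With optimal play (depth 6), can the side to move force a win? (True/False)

p1 X@[...X./O..XO]: (0,0)[X..X./O..XO]+0 (0,1)[.X.X./O..XO]+0 (0,2)[..XX./O..XO]+1* (0,4)[...XX/O..XO]+0 (1,1)[...X./OX.XO]+1 (1,2)[...X./O.XXO]+1
p2 O@[..XX./O..XO]: (0,0)[O.XX./O..XO]-1* (0,1)[.OXX./O..XO]-1 (0,4)[..XXO/O..XO]-1 (1,1)[..XX./OO.XO]-1 (1,2)[..XX./O.OXO]-1
p3 X@[O.XX./O..XO]: (0,1)[OXXX./O..XO]+1* (0,4)[O.XXX/O..XO]+1 (1,1)[O.XX./OX.XO]+1 (1,2)[O.XX./O.XXO]+1
p4 O@[OXXX./O..XO] terminal -1; root [...X./O..XO] d6

X winning at [...X./O..XO]: True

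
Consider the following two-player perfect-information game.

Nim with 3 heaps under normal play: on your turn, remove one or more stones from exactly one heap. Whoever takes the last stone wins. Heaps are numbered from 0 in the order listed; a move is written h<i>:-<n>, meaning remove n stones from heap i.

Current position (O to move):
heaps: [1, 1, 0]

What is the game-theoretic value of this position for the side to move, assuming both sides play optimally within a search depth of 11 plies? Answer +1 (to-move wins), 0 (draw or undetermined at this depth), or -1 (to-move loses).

[(1,1,0)] O move#1: h0:-1:-1/(0,1,0)*, h1:-1:-1/(1,0,0)
[(0,1,0)] X move#2: h1:-1:+1/(0,0,0)*
[(0,0,0)] end (terminal -1, O#3); searched (1,1,0) to 11

value((1,1,0), O) = -1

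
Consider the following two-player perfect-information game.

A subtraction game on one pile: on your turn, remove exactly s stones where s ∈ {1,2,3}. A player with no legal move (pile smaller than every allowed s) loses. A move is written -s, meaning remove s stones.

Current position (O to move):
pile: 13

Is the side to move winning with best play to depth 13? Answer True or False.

ply 1, O at 13 | -1=+1→12*; -2=-1→11; -3=-1→10
ply 2, X at 12 | -1=-1→11*; -2=-1→10; -3=-1→9
ply 3, O at 11 | -1=-1→10; -2=-1→9; -3=+1→8*
ply 4, X at 8 | -1=-1→7*; -2=-1→6; -3=-1→5
ply 5, O at 7 | -1=-1→6; -2=-1→5; -3=+1→4*
ply 6, X at 4 | -1=-1→3*; -2=-1→2; -3=-1→1
ply 7, O at 3 | -1=-1→2; -2=-1→1; -3=+1→0*
ply 8: 0 is terminal -1 (X); from 13 depth 13

O winning at [13]: True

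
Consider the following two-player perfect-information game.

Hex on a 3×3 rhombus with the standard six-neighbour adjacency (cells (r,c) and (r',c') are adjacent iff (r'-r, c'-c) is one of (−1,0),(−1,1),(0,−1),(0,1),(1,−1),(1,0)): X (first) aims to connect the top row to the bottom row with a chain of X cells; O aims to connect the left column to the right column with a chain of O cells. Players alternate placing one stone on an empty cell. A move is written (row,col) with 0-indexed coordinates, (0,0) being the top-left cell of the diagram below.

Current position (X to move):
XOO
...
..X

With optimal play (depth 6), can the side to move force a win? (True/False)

[XOO/.../..X] X move#1: (1,0):+1/XOO/X../..X*, (1,1):-1/XOO/.X./..X, (1,2):-1/XOO/..X/..X, (2,0):-1/XOO/.../X.X, (2,1):-1/XOO/.../.XX
[XOO/X../..X] O move#2: (1,1):-1/XOO/XO./..X*, (1,2):-1/XOO/X.O/..X, (2,0):-1/XOO/X../O.X, (2,1):-1/XOO/X../.OX
[XOO/XO./..X] X move#3: (1,2):-1/XOO/XOX/..X, (2,0):+1/XOO/XO./X.X*, (2,1):-1/XOO/XO./.XX
[XOO/XO./X.X] end (terminal -1, O#4); searched XOO/.../..X to 6

X winning at [XOO/.../..X]: True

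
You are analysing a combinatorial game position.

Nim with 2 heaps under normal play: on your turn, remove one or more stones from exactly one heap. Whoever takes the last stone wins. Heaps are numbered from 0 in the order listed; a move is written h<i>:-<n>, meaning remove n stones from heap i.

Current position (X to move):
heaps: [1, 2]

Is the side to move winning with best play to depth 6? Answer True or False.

p1 X@[(1,2)]: h0:-1[(0,2)]-1 h1:-1[(1,1)]+1* h1:-2[(1,0)]-1
p2 O@[(1,1)]: h0:-1[(0,1)]-1* h1:-1[(1,0)]-1
p3 X@[(0,1)]: h1:-1[(0,0)]+1*
p4 O@[(0,0)] terminal -1; root [(1,2)] d6

X winning at [(1,2)]: True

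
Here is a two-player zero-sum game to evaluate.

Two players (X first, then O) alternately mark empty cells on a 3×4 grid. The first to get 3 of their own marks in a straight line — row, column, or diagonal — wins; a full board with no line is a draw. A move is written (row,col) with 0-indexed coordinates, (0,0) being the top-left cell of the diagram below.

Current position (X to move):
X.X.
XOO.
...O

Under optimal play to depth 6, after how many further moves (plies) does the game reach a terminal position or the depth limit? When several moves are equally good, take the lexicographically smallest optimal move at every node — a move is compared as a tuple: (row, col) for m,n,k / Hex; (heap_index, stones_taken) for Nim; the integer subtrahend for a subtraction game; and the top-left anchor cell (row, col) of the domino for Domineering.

ply 1, X at X.X./XOO./...O | (0,1)=+1→XXX./XOO./...O*; (0,3)=-1→X.XX/XOO./...O; (1,3)=-1→X.X./XOOX/...O; (2,0)=+1→X.X./XOO./X..O; (2,1)=-1→X.X./XOO./.X.O; (2,2)=-1→X.X./XOO./..XO
ply 2: XXX./XOO./...O is terminal -1 (O); from X.X./XOO./...O depth 6

PV length from [X.X./XOO./...O]: 1 ply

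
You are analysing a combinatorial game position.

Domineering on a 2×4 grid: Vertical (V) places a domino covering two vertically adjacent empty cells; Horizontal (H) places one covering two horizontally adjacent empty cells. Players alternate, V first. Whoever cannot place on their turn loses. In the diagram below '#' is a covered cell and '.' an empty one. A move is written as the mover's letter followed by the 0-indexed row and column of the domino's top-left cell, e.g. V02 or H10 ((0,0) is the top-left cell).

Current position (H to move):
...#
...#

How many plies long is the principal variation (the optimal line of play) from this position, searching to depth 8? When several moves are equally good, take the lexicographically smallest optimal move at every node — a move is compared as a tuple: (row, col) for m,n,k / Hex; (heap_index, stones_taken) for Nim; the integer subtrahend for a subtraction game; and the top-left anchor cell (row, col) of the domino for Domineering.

PV length from [...#/...#]: 3 plies

[...#/...#] H move#1: H00:+1/##.#/...#*, H01:+1/.###/...#, H10:+1/...#/##.#, H11:+1/...#/.###
[##.#/...#] V move#2: V02:-1/####/..##*
[####/..##] H move#3: H10:+1/####/####*
[####/####] end (terminal -1, V#4); searched ...#/...# to 8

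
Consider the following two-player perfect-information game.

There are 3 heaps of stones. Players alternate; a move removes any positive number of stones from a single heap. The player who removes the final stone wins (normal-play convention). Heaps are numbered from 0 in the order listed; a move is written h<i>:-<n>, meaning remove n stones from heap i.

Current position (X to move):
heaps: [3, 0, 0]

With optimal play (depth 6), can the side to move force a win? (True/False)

[(3,0,0)] X move#1: h0:-1:-1/(2,0,0), h0:-2:-1/(1,0,0), h0:-3:+1/(0,0,0)*
[(0,0,0)] end (terminal -1, O#2); searched (3,0,0) to 6

X winning at [(3,0,0)]: True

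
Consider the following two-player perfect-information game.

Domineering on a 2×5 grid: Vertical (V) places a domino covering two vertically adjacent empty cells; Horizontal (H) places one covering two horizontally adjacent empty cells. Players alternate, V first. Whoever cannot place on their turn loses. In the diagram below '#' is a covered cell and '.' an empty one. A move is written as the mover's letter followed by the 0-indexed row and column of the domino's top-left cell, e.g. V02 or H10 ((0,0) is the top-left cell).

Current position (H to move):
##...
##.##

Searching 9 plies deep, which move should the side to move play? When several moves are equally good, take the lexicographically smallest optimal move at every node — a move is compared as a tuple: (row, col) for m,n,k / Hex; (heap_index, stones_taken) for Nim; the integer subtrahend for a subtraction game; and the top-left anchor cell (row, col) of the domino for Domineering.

H's best at [##.../##.##]: H02

[##.../##.##] H move#1: H02:+1/####./##.##*, H03:-1/##.##/##.##
[####./##.##] end (terminal -1, V#2); searched ##.../##.## to 9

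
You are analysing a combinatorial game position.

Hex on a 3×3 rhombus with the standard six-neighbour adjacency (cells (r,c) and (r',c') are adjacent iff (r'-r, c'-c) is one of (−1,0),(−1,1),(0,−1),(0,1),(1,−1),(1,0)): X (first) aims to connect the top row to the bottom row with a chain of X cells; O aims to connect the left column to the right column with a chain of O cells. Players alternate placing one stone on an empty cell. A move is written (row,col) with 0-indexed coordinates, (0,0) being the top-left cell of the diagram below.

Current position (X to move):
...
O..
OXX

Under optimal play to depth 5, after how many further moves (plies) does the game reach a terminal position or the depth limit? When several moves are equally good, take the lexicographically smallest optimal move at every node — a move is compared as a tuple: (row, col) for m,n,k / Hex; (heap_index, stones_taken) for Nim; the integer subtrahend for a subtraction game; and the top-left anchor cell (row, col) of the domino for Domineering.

[.../O../OXX] X move#1: (0,0):-1/X../O../OXX, (0,1):-1/.X./O../OXX, (0,2):+1/..X/O../OXX*, (1,1):+1/.../OX./OXX, (1,2):-1/.../O.X/OXX
[..X/O../OXX] O move#2: (0,0):-1/O.X/O../OXX*, (0,1):-1/.OX/O../OXX, (1,1):-1/..X/OO./OXX, (1,2):-1/..X/O.O/OXX
[O.X/O../OXX] X move#3: (0,1):+1/OXX/O../OXX*, (1,1):+1/O.X/OX./OXX, (1,2):+1/O.X/O.X/OXX
[OXX/O../OXX] O move#4: (1,1):-1/OXX/OO./OXX*, (1,2):-1/OXX/O.O/OXX
[OXX/OO./OXX] X move#5: (1,2):+1/OXX/OOX/OXX*
[OXX/OOX/OXX] end (terminal -1, O#6); searched .../O../OXX to 5

PV length from [.../O../OXX]: 5 plies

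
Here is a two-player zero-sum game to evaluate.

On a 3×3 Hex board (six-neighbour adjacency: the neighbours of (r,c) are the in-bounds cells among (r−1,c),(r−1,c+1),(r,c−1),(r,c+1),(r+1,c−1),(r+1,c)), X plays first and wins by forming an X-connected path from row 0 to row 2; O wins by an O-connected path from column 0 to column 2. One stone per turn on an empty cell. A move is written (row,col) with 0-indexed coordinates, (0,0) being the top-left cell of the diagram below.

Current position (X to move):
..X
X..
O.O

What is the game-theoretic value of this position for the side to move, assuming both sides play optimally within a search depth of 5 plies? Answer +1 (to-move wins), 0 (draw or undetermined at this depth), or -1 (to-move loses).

value(..X/X../O.O, X) = +1

[..X/X../O.O] X move#1: (0,0):-1/X.X/X../O.O, (0,1):-1/.XX/X../O.O, (1,1):-1/..X/XX./O.O, (1,2):-1/..X/X.X/O.O, (2,1):+1/..X/X../OXO*
[..X/X../OXO] O move#2: (0,0):-1/O.X/X../OXO*, (0,1):-1/.OX/X../OXO, (1,1):-1/..X/XO./OXO, (1,2):-1/..X/X.O/OXO
[O.X/X../OXO] X move#3: (0,1):+1/OXX/X../OXO*, (1,1):+1/O.X/XX./OXO, (1,2):+1/O.X/X.X/OXO
[OXX/X../OXO] O move#4: (1,1):-1/OXX/XO./OXO*, (1,2):-1/OXX/X.O/OXO
[OXX/XO./OXO] X move#5: (1,2):+1/OXX/XOX/OXO*
[OXX/XOX/OXO] end (terminal -1, O#6); searched ..X/X../O.O to 5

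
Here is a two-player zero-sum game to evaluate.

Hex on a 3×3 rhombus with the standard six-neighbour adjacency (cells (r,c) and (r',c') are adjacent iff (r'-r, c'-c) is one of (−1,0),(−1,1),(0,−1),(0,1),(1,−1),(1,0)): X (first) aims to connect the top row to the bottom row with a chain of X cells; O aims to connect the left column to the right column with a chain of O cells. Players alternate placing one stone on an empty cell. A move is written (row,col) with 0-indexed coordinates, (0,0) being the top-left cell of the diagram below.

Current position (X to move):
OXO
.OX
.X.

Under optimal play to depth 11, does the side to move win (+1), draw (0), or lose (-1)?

value(OXO/.OX/.X., X) = -1

p1 X@[OXO/.OX/.X.]: (1,0)[OXO/XOX/.X.]-1* (2,0)[OXO/.OX/XX.]-1 (2,2)[OXO/.OX/.XX]-1
p2 O@[OXO/XOX/.X.]: (2,0)[OXO/XOX/OX.]+1* (2,2)[OXO/XOX/.XO]-1
p3 X@[OXO/XOX/OX.] terminal -1; root [OXO/.OX/.X.] d11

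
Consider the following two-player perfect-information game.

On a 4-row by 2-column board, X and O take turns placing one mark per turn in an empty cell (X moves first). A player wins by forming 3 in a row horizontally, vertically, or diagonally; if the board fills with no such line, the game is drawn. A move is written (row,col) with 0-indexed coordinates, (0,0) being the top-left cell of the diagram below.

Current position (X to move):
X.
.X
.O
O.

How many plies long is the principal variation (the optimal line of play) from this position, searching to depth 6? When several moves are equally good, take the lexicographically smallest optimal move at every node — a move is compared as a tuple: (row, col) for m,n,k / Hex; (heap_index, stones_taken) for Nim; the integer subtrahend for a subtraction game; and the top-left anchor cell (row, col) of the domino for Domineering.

[X./.X/.O/O.] X move#1: (0,1):+0/XX/.X/.O/O.*, (1,0):+0/X./XX/.O/O., (2,0):+0/X./.X/XO/O., (3,1):+0/X./.X/.O/OX
[XX/.X/.O/O.] O move#2: (1,0):+0/XX/OX/.O/O.*, (2,0):+0/XX/.X/OO/O., (3,1):+0/XX/.X/.O/OO
[XX/OX/.O/O.] X move#3: (2,0):+0/XX/OX/XO/O.*, (3,1):-1/XX/OX/.O/OX
[XX/OX/XO/O.] O move#4: (3,1):+0/XX/OX/XO/OO*
[XX/OX/XO/OO] end (terminal +0, X#5); searched X./.X/.O/O. to 6

PV length from [X./.X/.O/O.]: 4 plies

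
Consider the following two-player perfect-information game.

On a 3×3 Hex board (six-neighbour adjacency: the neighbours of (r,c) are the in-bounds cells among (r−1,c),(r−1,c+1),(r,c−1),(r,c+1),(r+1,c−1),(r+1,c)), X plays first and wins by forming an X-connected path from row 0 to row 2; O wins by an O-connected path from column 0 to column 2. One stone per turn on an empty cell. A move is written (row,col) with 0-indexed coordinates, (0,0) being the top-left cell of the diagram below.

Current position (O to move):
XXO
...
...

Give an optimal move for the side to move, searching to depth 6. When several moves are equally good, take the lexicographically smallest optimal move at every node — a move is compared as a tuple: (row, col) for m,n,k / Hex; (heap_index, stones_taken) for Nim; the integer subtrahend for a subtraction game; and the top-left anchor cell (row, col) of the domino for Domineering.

p1 O@[XXO/.../...]: (1,0)[XXO/O../...]-1 (1,1)[XXO/.O./...]+1* (1,2)[XXO/..O/...]-1 (2,0)[XXO/.../O..]+1 (2,1)[XXO/.../.O.]-1 (2,2)[XXO/.../..O]-1
p2 X@[XXO/.O./...]: (1,0)[XXO/XO./...]-1* (1,2)[XXO/.OX/...]-1 (2,0)[XXO/.O./X..]-1 (2,1)[XXO/.O./.X.]-1 (2,2)[XXO/.O./..X]-1
p3 O@[XXO/XO./...]: (1,2)[XXO/XOO/...]-1 (2,0)[XXO/XO./O..]+1* (2,1)[XXO/XO./.O.]-1 (2,2)[XXO/XO./..O]-1
p4 X@[XXO/XO./O..] terminal -1; root [XXO/.../...] d6

O's best at [XXO/.../...]: (1,1)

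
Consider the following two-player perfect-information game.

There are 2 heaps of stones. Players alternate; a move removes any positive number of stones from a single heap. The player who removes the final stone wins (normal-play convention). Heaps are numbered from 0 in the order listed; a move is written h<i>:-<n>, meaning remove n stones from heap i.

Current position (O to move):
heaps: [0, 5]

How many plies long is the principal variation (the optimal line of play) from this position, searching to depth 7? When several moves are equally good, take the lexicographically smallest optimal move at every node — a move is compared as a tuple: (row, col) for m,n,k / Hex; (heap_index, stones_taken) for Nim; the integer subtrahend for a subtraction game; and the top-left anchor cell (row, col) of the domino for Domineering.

p1 O@[(0,5)]: h1:-1[(0,4)]-1 h1:-2[(0,3)]-1 h1:-3[(0,2)]-1 h1:-4[(0,1)]-1 h1:-5[(0,0)]+1*
p2 X@[(0,0)] terminal -1; root [(0,5)] d7

PV length from [(0,5)]: 1 ply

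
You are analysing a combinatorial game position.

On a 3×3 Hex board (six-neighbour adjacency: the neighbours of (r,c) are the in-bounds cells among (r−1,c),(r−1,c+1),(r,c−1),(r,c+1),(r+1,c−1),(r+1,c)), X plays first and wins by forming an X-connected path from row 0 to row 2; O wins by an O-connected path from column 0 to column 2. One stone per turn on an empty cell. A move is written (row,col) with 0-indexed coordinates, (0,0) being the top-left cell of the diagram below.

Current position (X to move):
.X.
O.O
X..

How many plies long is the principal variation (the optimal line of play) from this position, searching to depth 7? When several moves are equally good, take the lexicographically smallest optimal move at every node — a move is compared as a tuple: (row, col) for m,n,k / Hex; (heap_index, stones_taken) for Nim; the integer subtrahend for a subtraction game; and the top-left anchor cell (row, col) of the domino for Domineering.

p1 X@[.X./O.O/X..]: (0,0)[XX./O.O/X..]-1 (0,2)[.XX/O.O/X..]-1 (1,1)[.X./OXO/X..]+1* (2,1)[.X./O.O/XX.]-1 (2,2)[.X./O.O/X.X]-1
p2 O@[.X./OXO/X..] terminal -1; root [.X./O.O/X..] d7

PV length from [.X./O.O/X..]: 1 ply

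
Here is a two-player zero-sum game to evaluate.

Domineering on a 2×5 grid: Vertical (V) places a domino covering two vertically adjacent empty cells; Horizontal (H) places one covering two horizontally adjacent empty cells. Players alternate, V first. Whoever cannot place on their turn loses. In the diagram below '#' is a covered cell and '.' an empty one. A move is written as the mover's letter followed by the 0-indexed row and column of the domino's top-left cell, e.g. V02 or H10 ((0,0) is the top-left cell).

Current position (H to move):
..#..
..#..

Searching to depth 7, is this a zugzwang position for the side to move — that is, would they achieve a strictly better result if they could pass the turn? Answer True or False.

ply 1, H at ..#../..#.. | H00=-1→###../..#..*; H03=-1→..###/..#..; H10=-1→..#../###..; H13=-1→..#../..###
ply 2, V at ###../..#.. | V03=+1→####./..##.*; V04=+1→###.#/..#.#
ply 3, H at ####./..##. | H10=-1→####./####.*
ply 4, V at ####./####. | V04=+1→#####/#####*
ply 5: #####/##### is terminal -1 (H); from ..#../..#.. depth 7
if H skipped the turn, V would face:
~ ply 1, V at ..#../..#.. | V00=-1→#.#../#.#..*; V01=-1→.##../.##..; V03=-1→..##./..##.; V04=-1→..#.#/..#.#
~ ply 2, H at #.#../#.#.. | H03=+1→#.###/#.#..*; H13=+1→#.#../#.###
~ ply 3, V at #.###/#.#.. | V01=-1→#####/###..*
~ ply 4, H at #####/###.. | H13=+1→#####/#####*
~ ply 5: #####/##### is terminal -1 (V); from ..#../..#.. depth 7
compare (H): move=-1 vs pass=+1

zugzwang(..#../..#.., H) = True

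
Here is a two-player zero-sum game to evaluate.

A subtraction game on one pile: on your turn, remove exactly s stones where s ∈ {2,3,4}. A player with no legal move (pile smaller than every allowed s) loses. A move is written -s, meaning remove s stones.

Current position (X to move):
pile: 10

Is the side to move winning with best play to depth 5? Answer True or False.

p1 X@[10]: -2[8]-1 -3[7]+1* -4[6]+1
p2 O@[7]: -2[5]-1* -3[4]-1 -4[3]-1
p3 X@[5]: -2[3]-1 -3[2]-1 -4[1]+1*
p4 O@[1] terminal -1; root [10] d5

X winning at [10]: True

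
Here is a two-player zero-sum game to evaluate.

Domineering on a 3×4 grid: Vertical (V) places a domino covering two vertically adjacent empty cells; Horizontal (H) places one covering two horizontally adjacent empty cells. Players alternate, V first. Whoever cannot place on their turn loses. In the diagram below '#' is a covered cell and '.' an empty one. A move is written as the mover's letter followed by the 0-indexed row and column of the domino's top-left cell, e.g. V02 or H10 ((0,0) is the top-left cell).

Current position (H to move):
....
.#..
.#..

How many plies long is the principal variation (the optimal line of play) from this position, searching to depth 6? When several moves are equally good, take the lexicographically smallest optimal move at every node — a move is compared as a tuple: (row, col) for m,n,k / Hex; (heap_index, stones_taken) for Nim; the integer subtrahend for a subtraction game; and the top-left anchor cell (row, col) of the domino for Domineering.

PV length from [..../.#../.#..]: 3 plies

p1 H@[..../.#../.#..]: H00[##../.#../.#..]-1 H01[.##./.#../.#..]-1 H02[..##/.#../.#..]-1 H12[..../.###/.#..]+1* H22[..../.#../.###]-1
p2 V@[..../.###/.#..]: V00[#.../####/.#..]-1* V10[..../####/##..]-1
p3 H@[#.../####/.#..]: H01[###./####/.#..]+1* H02[#.##/####/.#..]+1 H22[#.../####/.###]+1
p4 V@[###./####/.#..] terminal -1; root [..../.#../.#..] d6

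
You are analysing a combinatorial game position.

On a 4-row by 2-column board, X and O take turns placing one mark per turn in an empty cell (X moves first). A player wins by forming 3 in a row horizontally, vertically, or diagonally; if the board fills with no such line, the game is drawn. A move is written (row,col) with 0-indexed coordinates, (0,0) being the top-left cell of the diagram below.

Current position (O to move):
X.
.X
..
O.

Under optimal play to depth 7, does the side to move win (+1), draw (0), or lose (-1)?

p1 O@[X./.X/../O.]: (0,1)[XO/.X/../O.]+0* (1,0)[X./OX/../O.]+0 (2,0)[X./.X/O./O.]+0 (2,1)[X./.X/.O/O.]+0 (3,1)[X./.X/../OO]+0
p2 X@[XO/.X/../O.]: (1,0)[XO/XX/../O.]+0* (2,0)[XO/.X/X./O.]+0 (2,1)[XO/.X/.X/O.]+0 (3,1)[XO/.X/../OX]+0
p3 O@[XO/XX/../O.]: (2,0)[XO/XX/O./O.]+0* (2,1)[XO/XX/.O/O.]-1 (3,1)[XO/XX/../OO]-1
p4 X@[XO/XX/O./O.]: (2,1)[XO/XX/OX/O.]+0* (3,1)[XO/XX/O./OX]+0
p5 O@[XO/XX/OX/O.]: (3,1)[XO/XX/OX/OO]+0*
p6 X@[XO/XX/OX/OO] terminal +0; root [X./.X/../O.] d7

value(X./.X/../O., O) = 0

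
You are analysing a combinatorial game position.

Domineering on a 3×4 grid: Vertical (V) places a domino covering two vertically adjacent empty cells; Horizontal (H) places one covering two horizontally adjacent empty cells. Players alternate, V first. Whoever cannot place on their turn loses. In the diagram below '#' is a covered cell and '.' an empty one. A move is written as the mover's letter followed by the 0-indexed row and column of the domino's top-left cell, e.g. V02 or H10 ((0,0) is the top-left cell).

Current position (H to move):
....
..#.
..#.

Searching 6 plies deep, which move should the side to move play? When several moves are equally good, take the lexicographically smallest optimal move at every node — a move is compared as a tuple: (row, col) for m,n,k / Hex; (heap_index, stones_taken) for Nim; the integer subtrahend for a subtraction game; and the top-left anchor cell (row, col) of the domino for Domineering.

H's best at [..../..#./..#.]: H10

[..../..#./..#.] H move#1: H00:-1/##../..#./..#., H01:-1/.##./..#./..#., H02:-1/..##/..#./..#., H10:+1/..../###./..#.*, H20:-1/..../..#./###.
[..../###./..#.] V move#2: V03:-1/...#/####/..#.*, V13:-1/..../####/..##
[...#/####/..#.] H move#3: H00:+1/##.#/####/..#.*, H01:+1/.###/####/..#., H20:+1/...#/####/###.
[##.#/####/..#.] end (terminal -1, V#4); searched ..../..#./..#. to 6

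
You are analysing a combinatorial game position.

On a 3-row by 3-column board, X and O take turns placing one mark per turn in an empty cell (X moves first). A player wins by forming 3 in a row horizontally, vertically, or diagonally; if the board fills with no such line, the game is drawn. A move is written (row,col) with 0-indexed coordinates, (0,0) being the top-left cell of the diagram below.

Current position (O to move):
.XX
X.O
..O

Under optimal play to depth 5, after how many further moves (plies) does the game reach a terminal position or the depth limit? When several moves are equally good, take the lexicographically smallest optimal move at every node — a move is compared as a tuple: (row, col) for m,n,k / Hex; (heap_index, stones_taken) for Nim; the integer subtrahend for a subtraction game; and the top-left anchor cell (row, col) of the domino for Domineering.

[.XX/X.O/..O] O move#1: (0,0):-1/OXX/X.O/..O*, (1,1):-1/.XX/XOO/..O, (2,0):-1/.XX/X.O/O.O, (2,1):-1/.XX/X.O/.OO
[OXX/X.O/..O] X move#2: (1,1):+1/OXX/XXO/..O*, (2,0):-1/OXX/X.O/X.O, (2,1):-1/OXX/X.O/.XO
[OXX/XXO/..O] O move#3: (2,0):-1/OXX/XXO/O.O*, (2,1):-1/OXX/XXO/.OO
[OXX/XXO/O.O] X move#4: (2,1):+1/OXX/XXO/OXO*
[OXX/XXO/OXO] end (terminal -1, O#5); searched .XX/X.O/..O to 5

PV length from [.XX/X.O/..O]: 4 plies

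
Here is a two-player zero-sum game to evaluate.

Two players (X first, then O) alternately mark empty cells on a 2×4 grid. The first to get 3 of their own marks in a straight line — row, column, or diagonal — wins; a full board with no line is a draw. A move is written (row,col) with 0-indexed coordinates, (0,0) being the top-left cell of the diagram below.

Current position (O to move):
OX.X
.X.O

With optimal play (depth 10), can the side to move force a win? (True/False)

O winning at [OX.X/.X.O]: False

[OX.X/.X.O] O move#1: (0,2):+0/OXOX/.X.O*, (1,0):-1/OX.X/OX.O, (1,2):-1/OX.X/.XOO
[OXOX/.X.O] X move#2: (1,0):+0/OXOX/XX.O*, (1,2):+0/OXOX/.XXO
[OXOX/XX.O] O move#3: (1,2):+0/OXOX/XXOO*
[OXOX/XXOO] end (terminal +0, X#4); searched OX.X/.X.O to 10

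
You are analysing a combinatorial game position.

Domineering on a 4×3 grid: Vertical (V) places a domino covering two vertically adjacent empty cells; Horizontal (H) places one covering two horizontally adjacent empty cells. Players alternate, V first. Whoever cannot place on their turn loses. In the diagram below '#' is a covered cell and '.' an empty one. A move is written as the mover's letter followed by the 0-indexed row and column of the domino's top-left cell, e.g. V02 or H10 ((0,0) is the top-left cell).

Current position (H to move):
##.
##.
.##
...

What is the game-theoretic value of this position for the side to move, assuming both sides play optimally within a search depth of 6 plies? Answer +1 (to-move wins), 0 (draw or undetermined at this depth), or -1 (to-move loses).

[##./##./.##/...] H move#1: H30:-1/##./##./.##/##.*, H31:-1/##./##./.##/.##
[##./##./.##/##.] V move#2: V02:+1/###/###/.##/##.*
[###/###/.##/##.] end (terminal -1, H#3); searched ##./##./.##/... to 6

value(##./##./.##/..., H) = -1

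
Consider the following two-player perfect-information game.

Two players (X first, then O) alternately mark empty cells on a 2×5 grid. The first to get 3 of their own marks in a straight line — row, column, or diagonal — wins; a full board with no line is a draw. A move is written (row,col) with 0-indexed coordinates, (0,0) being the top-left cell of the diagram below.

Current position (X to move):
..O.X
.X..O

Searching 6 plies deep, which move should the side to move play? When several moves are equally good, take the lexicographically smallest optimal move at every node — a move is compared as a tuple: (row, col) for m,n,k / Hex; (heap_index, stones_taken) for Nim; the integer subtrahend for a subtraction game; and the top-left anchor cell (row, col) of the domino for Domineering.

X's best at [..O.X/.X..O]: (1,2)

p1 X@[..O.X/.X..O]: (0,0)[X.O.X/.X..O]+0 (0,1)[.XO.X/.X..O]+0 (0,3)[..OXX/.X..O]+0 (1,0)[..O.X/XX..O]-1 (1,2)[..O.X/.XX.O]+1* (1,3)[..O.X/.X.XO]+0
p2 O@[..O.X/.XX.O]: (0,0)[O.O.X/.XX.O]-1* (0,1)[.OO.X/.XX.O]-1 (0,3)[..OOX/.XX.O]-1 (1,0)[..O.X/OXX.O]-1 (1,3)[..O.X/.XXOO]-1
p3 X@[O.O.X/.XX.O]: (0,1)[OXO.X/.XX.O]+1* (0,3)[O.OXX/.XX.O]-1 (1,0)[O.O.X/XXX.O]+1 (1,3)[O.O.X/.XXXO]+1
p4 O@[OXO.X/.XX.O]: (0,3)[OXOOX/.XX.O]-1* (1,0)[OXO.X/OXX.O]-1 (1,3)[OXO.X/.XXOO]-1
p5 X@[OXOOX/.XX.O]: (1,0)[OXOOX/XXX.O]+1* (1,3)[OXOOX/.XXXO]+1
p6 O@[OXOOX/XXX.O] terminal -1; root [..O.X/.X..O] d6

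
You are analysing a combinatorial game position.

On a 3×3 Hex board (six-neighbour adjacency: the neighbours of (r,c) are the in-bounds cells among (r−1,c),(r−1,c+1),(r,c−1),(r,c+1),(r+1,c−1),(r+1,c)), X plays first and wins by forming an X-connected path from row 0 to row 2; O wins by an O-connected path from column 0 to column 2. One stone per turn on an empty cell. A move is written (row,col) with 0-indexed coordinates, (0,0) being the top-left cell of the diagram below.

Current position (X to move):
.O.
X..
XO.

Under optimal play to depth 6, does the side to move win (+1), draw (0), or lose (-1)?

value(.O./X../XO., X) = +1

p1 X@[.O./X../XO.]: (0,0)[XO./X../XO.]+1* (0,2)[.OX/X../XO.]+1 (1,1)[.O./XX./XO.]+1 (1,2)[.O./X.X/XO.]+1 (2,2)[.O./X../XOX]+1
p2 O@[XO./X../XO.] terminal -1; root [.O./X../XO.] d6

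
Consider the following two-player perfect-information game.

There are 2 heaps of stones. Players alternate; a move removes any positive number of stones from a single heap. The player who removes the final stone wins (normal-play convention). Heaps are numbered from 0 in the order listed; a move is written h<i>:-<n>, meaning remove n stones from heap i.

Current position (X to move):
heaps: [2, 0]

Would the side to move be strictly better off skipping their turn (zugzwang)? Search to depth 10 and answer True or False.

ply 1, X at (2,0) | h0:-1=-1→(1,0); h0:-2=+1→(0,0)*
ply 2: (0,0) is terminal -1 (O); from (2,0) depth 10
suppose X passes — search the same position with O to move:
pass> ply 1, O at (2,0) | h0:-1=-1→(1,0); h0:-2=+1→(0,0)*
pass> ply 2: (0,0) is terminal -1 (X); from (2,0) depth 10
for X: play +1, pass -1

zugzwang((2,0), X) = False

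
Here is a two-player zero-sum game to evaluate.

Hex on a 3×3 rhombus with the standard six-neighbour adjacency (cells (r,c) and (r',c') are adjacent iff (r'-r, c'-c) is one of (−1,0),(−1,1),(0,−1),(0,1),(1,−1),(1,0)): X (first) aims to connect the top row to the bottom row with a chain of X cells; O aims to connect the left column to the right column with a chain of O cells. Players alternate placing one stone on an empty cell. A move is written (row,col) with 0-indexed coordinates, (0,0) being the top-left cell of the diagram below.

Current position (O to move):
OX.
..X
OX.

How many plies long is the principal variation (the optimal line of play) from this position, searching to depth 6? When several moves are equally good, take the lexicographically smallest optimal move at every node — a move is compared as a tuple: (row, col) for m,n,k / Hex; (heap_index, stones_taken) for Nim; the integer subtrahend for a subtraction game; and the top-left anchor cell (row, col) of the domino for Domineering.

ply 1, O at OX./..X/OX. | (0,2)=-1→OXO/..X/OX.*; (1,0)=-1→OX./O.X/OX.; (1,1)=-1→OX./.OX/OX.; (2,2)=-1→OX./..X/OXO
ply 2, X at OXO/..X/OX. | (1,0)=-1→OXO/X.X/OX.; (1,1)=+1→OXO/.XX/OX.*; (2,2)=-1→OXO/..X/OXX
ply 3: OXO/.XX/OX. is terminal -1 (O); from OX./..X/OX. depth 6

PV length from [OX./..X/OX.]: 2 plies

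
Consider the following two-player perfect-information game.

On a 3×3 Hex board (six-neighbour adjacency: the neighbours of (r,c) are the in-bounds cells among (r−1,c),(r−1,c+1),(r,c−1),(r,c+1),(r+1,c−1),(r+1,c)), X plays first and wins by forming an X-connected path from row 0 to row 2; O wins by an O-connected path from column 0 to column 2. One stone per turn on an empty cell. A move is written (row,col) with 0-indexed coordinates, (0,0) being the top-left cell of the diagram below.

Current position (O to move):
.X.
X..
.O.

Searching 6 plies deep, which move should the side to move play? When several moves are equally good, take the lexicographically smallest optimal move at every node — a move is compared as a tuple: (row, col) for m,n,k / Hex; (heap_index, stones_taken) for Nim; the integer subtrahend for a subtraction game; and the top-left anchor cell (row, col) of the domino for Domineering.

ply 1, O at .X./X../.O. | (0,0)=-1→OX./X../.O.; (0,2)=-1→.XO/X../.O.; (1,1)=-1→.X./XO./.O.; (1,2)=-1→.X./X.O/.O.; (2,0)=+1→.X./X../OO.*; (2,2)=-1→.X./X../.OO
ply 2, X at .X./X../OO. | (0,0)=-1→XX./X../OO.*; (0,2)=-1→.XX/X../OO.; (1,1)=-1→.X./XX./OO.; (1,2)=-1→.X./X.X/OO.; (2,2)=-1→.X./X../OOX
ply 3, O at XX./X../OO. | (0,2)=+1→XXO/X../OO.*; (1,1)=+1→XX./XO./OO.; (1,2)=+1→XX./X.O/OO.; (2,2)=+1→XX./X../OOO
ply 4, X at XXO/X../OO. | (1,1)=-1→XXO/XX./OO.*; (1,2)=-1→XXO/X.X/OO.; (2,2)=-1→XXO/X../OOX
ply 5, O at XXO/XX./OO. | (1,2)=+1→XXO/XXO/OO.*; (2,2)=+1→XXO/XX./OOO
ply 6: XXO/XXO/OO. is terminal -1 (X); from .X./X../.O. depth 6

O's best at [.X./X../.O.]: (2,0)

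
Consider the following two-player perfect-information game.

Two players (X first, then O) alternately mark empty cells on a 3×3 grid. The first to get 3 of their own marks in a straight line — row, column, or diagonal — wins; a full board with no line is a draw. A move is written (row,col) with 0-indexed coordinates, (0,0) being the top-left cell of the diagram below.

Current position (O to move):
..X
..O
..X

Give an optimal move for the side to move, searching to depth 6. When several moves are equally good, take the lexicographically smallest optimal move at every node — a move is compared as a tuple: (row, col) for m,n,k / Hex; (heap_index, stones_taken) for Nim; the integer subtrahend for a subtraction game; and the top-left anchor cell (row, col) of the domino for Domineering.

p1 O@[..X/..O/..X]: (0,0)[O.X/..O/..X]-1 (0,1)[.OX/..O/..X]-1 (1,0)[..X/O.O/..X]-1 (1,1)[..X/.OO/..X]+0* (2,0)[..X/..O/O.X]-1 (2,1)[..X/..O/.OX]-1
p2 X@[..X/.OO/..X]: (0,0)[X.X/.OO/..X]-1 (0,1)[.XX/.OO/..X]-1 (1,0)[..X/XOO/..X]+0* (2,0)[..X/.OO/X.X]-1 (2,1)[..X/.OO/.XX]-1
p3 O@[..X/XOO/..X]: (0,0)[O.X/XOO/..X]+0* (0,1)[.OX/XOO/..X]+0 (2,0)[..X/XOO/O.X]+0 (2,1)[..X/XOO/.OX]+0
p4 X@[O.X/XOO/..X]: (0,1)[OXX/XOO/..X]+0* (2,0)[O.X/XOO/X.X]+0 (2,1)[O.X/XOO/.XX]+0
p5 O@[OXX/XOO/..X]: (2,0)[OXX/XOO/O.X]+0* (2,1)[OXX/XOO/.OX]+0
p6 X@[OXX/XOO/O.X]: (2,1)[OXX/XOO/OXX]+0*
p7 O@[OXX/XOO/OXX] terminal +0; root [..X/..O/..X] d6

O's best at [..X/..O/..X]: (1,1)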